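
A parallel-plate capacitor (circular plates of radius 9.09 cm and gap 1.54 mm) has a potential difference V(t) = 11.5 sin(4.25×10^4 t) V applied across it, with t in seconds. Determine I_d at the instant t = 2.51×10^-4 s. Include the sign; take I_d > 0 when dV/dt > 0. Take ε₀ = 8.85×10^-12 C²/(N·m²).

-2.35×10^-5 A

dE/dt = (V₀ω/d)·cos(ωt) with ωt = 10.6675 rad: (11.5)(4.25×10^4)(-0.3222)/(1.54×10^-3) = -1.023×10^8 V/(m·s).
I_d = ε₀ A dE/dt = (8.85×10^-12)(0.02596)(-1.023×10^8) = -2.35×10^-5 A.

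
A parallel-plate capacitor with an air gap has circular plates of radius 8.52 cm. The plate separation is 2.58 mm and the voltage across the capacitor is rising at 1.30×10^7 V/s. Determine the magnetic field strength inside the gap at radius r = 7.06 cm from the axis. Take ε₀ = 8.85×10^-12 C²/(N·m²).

I_d = C dV/dt with C = ε₀πR²/d = 7.821×10^-11 F, so I_d = (7.821×10^-11)(1.30×10^7) = 1.017×10^-3 A.
For r < R the Ampère–Maxwell law gives B(2πr) = μ₀ I_d (r²/R²), so B = μ₀ I_d r/(2πR²) = (4π×10^-7)(1.017×10^-3)(0.0706)/(2π·0.0852²) = 1.98×10^-9 T.

1.98×10^-9 T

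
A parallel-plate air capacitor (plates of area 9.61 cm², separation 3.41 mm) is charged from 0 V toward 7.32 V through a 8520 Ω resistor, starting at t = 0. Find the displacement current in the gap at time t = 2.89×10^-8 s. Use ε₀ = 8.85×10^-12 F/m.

2.21×10^-4 A

C = ε₀A/d = (8.85×10^-12)(9.61×10^-4)/(3.41×10^-3) = 2.494×10^-12 F, so τ = RC = 2.125×10^-8 s.
The conduction current is I(t) = (V₀/R) e^(−t/τ), and the displacement current between the plates equals it.
t/τ = 1.360; I_d = (7.32/8520) · e^(−1.360) = (8.592×10^-4)(0.2567) = 2.21×10^-4 A.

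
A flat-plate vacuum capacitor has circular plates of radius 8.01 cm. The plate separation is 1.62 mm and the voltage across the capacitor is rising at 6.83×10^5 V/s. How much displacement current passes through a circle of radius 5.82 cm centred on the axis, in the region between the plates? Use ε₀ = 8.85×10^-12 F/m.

3.97×10^-5 A

With E = V/d, dE/dt = 4.216×10^8 V/(m·s) and πR² = 0.02016 m², giving I_d = ε₀ πR² dE/dt = 7.522×10^-5 A.
Since J_d is uniform, the enclosed fraction is (r/R)² = 0.5279, giving I_d,enc = 3.97×10^-5 A.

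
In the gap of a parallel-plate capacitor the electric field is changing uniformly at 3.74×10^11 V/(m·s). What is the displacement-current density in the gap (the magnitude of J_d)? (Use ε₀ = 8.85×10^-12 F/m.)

J_d = ε₀ dE/dt = (8.85×10^-12)(3.74×10^11) = 3.31 A/m².

3.31 A/m²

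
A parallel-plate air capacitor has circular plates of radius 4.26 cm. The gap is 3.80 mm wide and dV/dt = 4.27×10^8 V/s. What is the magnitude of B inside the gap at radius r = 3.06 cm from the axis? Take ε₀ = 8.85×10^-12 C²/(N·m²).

1.91×10^-8 T

dE/dt = (dV/dt)/d = 1.124×10^11 V/(m·s); I_d = ε₀(πR²)(dE/dt) = (8.85×10^-12)(5.701×10^-3)(1.124×10^11) = 5.671×10^-3 A.
∮B·dl = μ₀ I_d,enc with I_d,enc = I_d r²/R² = 2.926×10^-3 A; so B = μ₀ I_d,enc/(2πr) = 1.91×10^-8 T.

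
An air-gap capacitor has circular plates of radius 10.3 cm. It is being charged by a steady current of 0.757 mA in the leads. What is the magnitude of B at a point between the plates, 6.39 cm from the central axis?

9.12×10^-10 T

Between the plates the displacement current equals the wire current: I_d = 0.757 mA = 7.57×10^-4 A.
For r < R the Ampère–Maxwell law gives B(2πr) = μ₀ I_d (r²/R²), so B = μ₀ I_d r/(2πR²) = (4π×10^-7)(7.57×10^-4)(0.0639)/(2π·0.103²) = 9.12×10^-10 T.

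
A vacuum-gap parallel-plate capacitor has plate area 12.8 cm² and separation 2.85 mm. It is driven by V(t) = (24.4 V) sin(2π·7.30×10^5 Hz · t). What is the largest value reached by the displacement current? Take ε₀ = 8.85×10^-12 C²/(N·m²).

C = ε₀A/d = (8.85×10^-12)(1.28×10^-3)/(2.85×10^-3) = 3.975×10^-12 F; ω = 2πf = 4.587×10^6 rad/s.
I_d = C dV/dt, so |I_d|_max = C V₀ ω = (3.975×10^-12)(24.4)(4.587×10^6) = 4.45×10^-4 A.

4.45×10^-4 A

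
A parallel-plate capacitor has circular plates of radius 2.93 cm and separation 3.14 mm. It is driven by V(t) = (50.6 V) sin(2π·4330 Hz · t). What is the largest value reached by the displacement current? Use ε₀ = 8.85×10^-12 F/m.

1.05×10^-5 A

(dE/dt)_max = V₀ω/d = 4.385×10^8 V/(m·s); ω = 2πf = 2.721×10^4 rad/s.
I_d,max = ε₀ A (dE/dt)_max = (8.85×10^-12)(2.697×10^-3)(4.385×10^8) = 1.05×10^-5 A.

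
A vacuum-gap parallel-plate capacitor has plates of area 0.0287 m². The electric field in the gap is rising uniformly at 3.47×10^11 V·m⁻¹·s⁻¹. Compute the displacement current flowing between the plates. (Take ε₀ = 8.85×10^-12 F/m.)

0.0881 A

The displacement current is ε₀ times dΦ_E/dt = ε₀ A dE/dt = (8.85×10^-12)(0.0287)(3.47×10^11) = 0.0881 A.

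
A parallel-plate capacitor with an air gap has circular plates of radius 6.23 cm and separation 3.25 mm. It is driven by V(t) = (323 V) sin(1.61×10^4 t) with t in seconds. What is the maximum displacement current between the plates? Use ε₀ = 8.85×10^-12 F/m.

The displacement current equals the conduction current C dV/dt, which peaks at C V₀ ω.
With C = ε₀A/d = (8.85×10^-12)(0.01219)/(3.25×10^-3) = 3.319×10^-11 F and ω = 1.61×10^4 rad/s, I_d,max = (3.319×10^-11)(323)(1.61×10^4) = 1.73×10^-4 A.

1.73×10^-4 A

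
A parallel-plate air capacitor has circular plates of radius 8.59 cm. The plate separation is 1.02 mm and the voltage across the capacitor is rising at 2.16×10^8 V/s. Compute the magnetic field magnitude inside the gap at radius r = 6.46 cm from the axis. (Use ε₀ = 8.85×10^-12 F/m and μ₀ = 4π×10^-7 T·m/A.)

With E = V/d, dE/dt = 2.118×10^11 V/(m·s) and πR² = 0.02318 m², giving I_d = ε₀ πR² dE/dt = 0.04345 A.
∮B·dl = μ₀ I_d,enc with I_d,enc = I_d r²/R² = 0.02457 A; so B = μ₀ I_d,enc/(2πr) = 7.61×10^-8 T.

7.61×10^-8 T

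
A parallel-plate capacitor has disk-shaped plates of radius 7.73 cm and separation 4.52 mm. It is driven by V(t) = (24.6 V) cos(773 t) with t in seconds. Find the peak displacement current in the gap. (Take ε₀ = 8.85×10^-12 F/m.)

6.99×10^-7 A

(dE/dt)_max = V₀ω/d = 4.207×10^6 V/(m·s); ω = 773 rad/s.
I_d,max = ε₀ A (dE/dt)_max = (8.85×10^-12)(0.01877)(4.207×10^6) = 6.99×10^-7 A.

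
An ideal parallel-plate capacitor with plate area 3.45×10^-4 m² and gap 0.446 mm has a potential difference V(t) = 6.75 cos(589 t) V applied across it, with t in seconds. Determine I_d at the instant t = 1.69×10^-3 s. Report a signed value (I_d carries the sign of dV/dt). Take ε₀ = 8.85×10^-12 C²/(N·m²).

C = ε₀A/d = (8.85×10^-12)(3.45×10^-4)/(4.46×10^-4) = 6.846×10^-12 F. dV/dt = V₀ω·−sin(ωt); at ωt = 0.99541 rad this factor is -0.8390.
I_d = C dV/dt = (6.846×10^-12)(6.75)(589)(-0.8390) = -2.28×10^-8 A.

-2.28×10^-8 A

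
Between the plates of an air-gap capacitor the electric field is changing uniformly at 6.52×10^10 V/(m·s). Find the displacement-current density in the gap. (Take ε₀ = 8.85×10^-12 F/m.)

J_d = ε₀ dE/dt = (8.85×10^-12)(6.52×10^10) = 0.577 A/m².

0.577 A/m²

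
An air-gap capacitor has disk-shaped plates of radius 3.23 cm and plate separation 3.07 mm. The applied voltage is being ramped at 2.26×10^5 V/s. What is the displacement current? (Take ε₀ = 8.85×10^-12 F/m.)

E = V/d so dE/dt = (dV/dt)/d = 7.362×10^7 V/(m·s), and I_d = ε₀ A dE/dt = (8.85×10^-12)(3.278×10^-3)(7.362×10^7) = 2.14×10^-6 A.

2.14×10^-6 A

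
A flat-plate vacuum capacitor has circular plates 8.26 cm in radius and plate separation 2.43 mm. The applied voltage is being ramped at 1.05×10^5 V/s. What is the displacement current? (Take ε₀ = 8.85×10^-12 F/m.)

The field between the plates is E = V/d, so dE/dt = (1.05×10^5)/(2.43×10^-3 m) = 4.321×10^7 V/(m·s).
I_d = ε₀ A (dE/dt) = (8.85×10^-12)(0.02143)(4.321×10^7) = 8.20×10^-6 A.

8.20×10^-6 A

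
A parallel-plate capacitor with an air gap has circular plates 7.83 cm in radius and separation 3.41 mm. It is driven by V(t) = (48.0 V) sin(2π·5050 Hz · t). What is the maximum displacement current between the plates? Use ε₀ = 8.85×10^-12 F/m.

7.61×10^-5 A

(dE/dt)_max = V₀ω/d = 4.466×10^8 V/(m·s); ω = 2πf = 3.173×10^4 rad/s.
I_d,max = ε₀ A (dE/dt)_max = (8.85×10^-12)(0.01926)(4.466×10^8) = 7.61×10^-5 A.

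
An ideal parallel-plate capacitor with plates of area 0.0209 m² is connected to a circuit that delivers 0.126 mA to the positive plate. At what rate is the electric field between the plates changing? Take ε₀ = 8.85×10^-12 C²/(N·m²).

6.81×10^8 V/(m·s)

Charge continuity gives I_d = I = 1.26×10^-4 A between the plates.
Then dE/dt = I_d/(ε₀A) = 6.81×10^8 V/(m·s).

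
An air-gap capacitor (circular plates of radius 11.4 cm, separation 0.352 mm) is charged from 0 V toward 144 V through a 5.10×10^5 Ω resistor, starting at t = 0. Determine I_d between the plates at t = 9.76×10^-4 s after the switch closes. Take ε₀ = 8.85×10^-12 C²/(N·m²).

With C = ε₀A/d = (8.85×10^-12)(0.04083)/(3.52×10^-4) = 1.027×10^-9 F, the time constant is τ = RC = 5.238×10^-4 s, so t/τ = 1.863 and e^(−t/τ) = 0.1552.
I_d = I_cond = (V₀/R) e^(−t/τ) = (2.824×10^-4)(0.1552) = 4.38×10^-5 A.

4.38×10^-5 A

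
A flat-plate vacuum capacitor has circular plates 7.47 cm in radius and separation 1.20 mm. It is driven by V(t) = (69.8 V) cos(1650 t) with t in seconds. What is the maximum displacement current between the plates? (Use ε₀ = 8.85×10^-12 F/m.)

1.49×10^-5 A

(dE/dt)_max = V₀ω/d = 9.598×10^7 V/(m·s); ω = 1650 rad/s.
I_d,max = ε₀ A (dE/dt)_max = (8.85×10^-12)(0.01753)(9.598×10^7) = 1.49×10^-5 A.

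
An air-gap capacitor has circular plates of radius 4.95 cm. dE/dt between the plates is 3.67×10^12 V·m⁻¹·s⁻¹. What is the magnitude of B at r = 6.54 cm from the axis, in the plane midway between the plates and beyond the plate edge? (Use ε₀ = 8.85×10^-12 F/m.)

I_d = ε₀ dΦ_E/dt = ε₀ πR² (dE/dt) = (8.85×10^-12)(7.698×10^-3)(3.67×10^12) = 0.2500 A through the full plate area.
With r > R the enclosed displacement current is the full I_d; B = μ₀ I_d / (2πr) = 7.65×10^-7 T.

7.65×10^-7 T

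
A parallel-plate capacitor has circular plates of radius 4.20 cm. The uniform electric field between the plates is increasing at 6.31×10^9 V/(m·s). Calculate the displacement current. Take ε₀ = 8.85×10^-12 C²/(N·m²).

The displacement current is ε₀ times dΦ_E/dt = ε₀ A dE/dt = (8.85×10^-12)(5.542×10^-3)(6.31×10^9) = 3.09×10^-4 A.

3.09×10^-4 A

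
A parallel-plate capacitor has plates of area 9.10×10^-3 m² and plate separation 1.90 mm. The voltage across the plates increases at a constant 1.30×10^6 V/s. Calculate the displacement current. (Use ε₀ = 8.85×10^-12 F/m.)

5.51×10^-5 A

C = ε₀A/d = (8.85×10^-12)(9.10×10^-3)/(1.90×10^-3) = 4.239×10^-11 F.
I_d = C dV/dt = (4.239×10^-11)(1.30×10^6) = 5.51×10^-5 A.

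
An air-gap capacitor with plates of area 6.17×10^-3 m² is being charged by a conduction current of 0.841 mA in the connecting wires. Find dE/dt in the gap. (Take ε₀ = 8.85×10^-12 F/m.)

Charge continuity gives I_d = I = 8.41×10^-4 A between the plates.
Then dE/dt = I_d/(ε₀A) = 1.54×10^10 V/(m·s).

1.54×10^10 V/(m·s)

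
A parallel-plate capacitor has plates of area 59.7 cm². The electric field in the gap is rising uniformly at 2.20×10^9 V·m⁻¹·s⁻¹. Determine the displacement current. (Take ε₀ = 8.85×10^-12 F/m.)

1.16×10^-4 A

The displacement current is ε₀ times dΦ_E/dt = ε₀ A dE/dt = (8.85×10^-12)(5.97×10^-3)(2.20×10^9) = 1.16×10^-4 A.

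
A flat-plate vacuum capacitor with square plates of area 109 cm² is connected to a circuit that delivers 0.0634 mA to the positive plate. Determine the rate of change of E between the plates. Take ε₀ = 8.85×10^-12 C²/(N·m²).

6.57×10^8 V/(m·s)

By continuity, I_d in the gap equals the 0.0634 mA flowing in the wire.
Then dE/dt = I_d/(ε₀A) = 6.57×10^8 V/(m·s).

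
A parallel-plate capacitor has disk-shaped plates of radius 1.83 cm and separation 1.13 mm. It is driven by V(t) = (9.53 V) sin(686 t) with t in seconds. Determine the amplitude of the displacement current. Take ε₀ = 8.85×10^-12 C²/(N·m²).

C = ε₀A/d = (8.85×10^-12)(1.052×10^-3)/(1.13×10^-3) = 8.239×10^-12 F; ω = 686 rad/s.
I_d = C dV/dt, so |I_d|_max = C V₀ ω = (8.239×10^-12)(9.53)(686) = 5.39×10^-8 A.

5.39×10^-8 A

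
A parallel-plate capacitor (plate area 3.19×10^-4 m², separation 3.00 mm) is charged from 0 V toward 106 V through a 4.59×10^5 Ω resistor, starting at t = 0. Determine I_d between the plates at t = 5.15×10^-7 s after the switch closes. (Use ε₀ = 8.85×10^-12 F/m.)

C = ε₀A/d = (8.85×10^-12)(3.19×10^-4)/(3.00×10^-3) = 9.411×10^-13 F, so τ = RC = 4.320×10^-7 s.
The conduction current is I(t) = (V₀/R) e^(−t/τ), and the displacement current between the plates equals it.
t/τ = 1.192; I_d = (106/4.59×10^5) · e^(−1.192) = (2.309×10^-4)(0.3036) = 7.01×10^-5 A.

7.01×10^-5 A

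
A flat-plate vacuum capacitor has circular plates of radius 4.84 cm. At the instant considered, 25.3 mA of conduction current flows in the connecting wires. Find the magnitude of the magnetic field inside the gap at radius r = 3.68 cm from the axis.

By continuity the displacement current in the gap matches the conduction current: I_d = 0.0253 A.
An Ampèrian loop of radius r encloses a fraction (r/R)² of I_d. Then B·2πr = μ₀ I_d (r/R)², giving B = μ₀ I_d r/(2πR²) = 7.95×10^-8 T.

7.95×10^-8 T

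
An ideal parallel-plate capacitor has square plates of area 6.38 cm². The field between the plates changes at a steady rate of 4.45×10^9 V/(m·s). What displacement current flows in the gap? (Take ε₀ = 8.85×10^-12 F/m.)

2.51×10^-5 A

The displacement current is ε₀ times dΦ_E/dt = ε₀ A dE/dt = (8.85×10^-12)(6.38×10^-4)(4.45×10^9) = 2.51×10^-5 A.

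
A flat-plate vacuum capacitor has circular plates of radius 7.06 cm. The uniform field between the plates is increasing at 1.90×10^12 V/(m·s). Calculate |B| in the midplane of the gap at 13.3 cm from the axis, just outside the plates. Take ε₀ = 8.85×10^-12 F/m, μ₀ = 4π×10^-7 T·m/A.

3.96×10^-7 T

I_d = ε₀ dΦ_E/dt = ε₀ πR² (dE/dt) = (8.85×10^-12)(0.01566)(1.90×10^12) = 0.2633 A through the full plate area.
For r ≥ R the full I_d is enclosed: B = μ₀ I_d/(2πr) = (4π×10^-7)(0.2633)/(2π·0.133) = 3.96×10^-7 T.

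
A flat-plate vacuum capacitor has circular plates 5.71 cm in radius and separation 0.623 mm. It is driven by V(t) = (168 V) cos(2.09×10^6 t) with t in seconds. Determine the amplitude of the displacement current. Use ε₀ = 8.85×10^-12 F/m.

0.0511 A

C = ε₀A/d = (8.85×10^-12)(0.01024)/(6.23×10^-4) = 1.455×10^-10 F; ω = 2.09×10^6 rad/s.
I_d = C dV/dt, so |I_d|_max = C V₀ ω = (1.455×10^-10)(168)(2.09×10^6) = 0.0511 A.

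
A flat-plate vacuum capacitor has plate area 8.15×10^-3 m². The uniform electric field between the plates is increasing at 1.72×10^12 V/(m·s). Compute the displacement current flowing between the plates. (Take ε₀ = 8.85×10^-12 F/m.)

I_d = ε₀ A (dE/dt) = (8.85×10^-12)(8.15×10^-3 m²)(1.72×10^12) = 0.124 A.

0.124 A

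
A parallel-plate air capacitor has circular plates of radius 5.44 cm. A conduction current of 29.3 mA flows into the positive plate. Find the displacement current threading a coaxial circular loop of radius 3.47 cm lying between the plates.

0.0119 A

By continuity the displacement current in the gap matches the conduction current: I_d = 0.0293 A.
The field is uniform, so I_d,enc = I_d (r/R)² = (0.0293)(3.47/5.44)² = 0.0119 A.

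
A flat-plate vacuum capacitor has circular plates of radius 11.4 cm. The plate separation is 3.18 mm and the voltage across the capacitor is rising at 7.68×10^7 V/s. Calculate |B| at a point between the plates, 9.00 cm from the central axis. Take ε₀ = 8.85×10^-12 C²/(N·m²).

I_d = C dV/dt with C = ε₀πR²/d = 1.136×10^-10 F, so I_d = (1.136×10^-10)(7.68×10^7) = 8.724×10^-3 A.
An Ampèrian loop of radius r encloses a fraction (r/R)² of I_d. Then B·2πr = μ₀ I_d (r/R)², giving B = μ₀ I_d r/(2πR²) = 1.21×10^-8 T.

1.21×10^-8 T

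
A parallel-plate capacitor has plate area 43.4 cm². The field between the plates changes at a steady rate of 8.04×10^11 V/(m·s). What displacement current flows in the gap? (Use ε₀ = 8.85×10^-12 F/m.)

I_d = ε₀ A (dE/dt) = (8.85×10^-12)(4.34×10^-3 m²)(8.04×10^11) = 0.0309 A.

0.0309 A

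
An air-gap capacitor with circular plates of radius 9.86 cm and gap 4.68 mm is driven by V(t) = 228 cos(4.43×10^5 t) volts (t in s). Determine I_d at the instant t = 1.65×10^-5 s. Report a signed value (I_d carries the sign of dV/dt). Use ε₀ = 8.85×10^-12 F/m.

-4.99×10^-3 A

C = ε₀A/d = (8.85×10^-12)(0.03054)/(4.68×10^-3) = 5.775×10^-11 F. dV/dt = V₀ω·−sin(ωt); at ωt = 7.3095 rad this factor is -0.8554.
I_d = C dV/dt = (5.775×10^-11)(228)(4.43×10^5)(-0.8554) = -4.99×10^-3 A.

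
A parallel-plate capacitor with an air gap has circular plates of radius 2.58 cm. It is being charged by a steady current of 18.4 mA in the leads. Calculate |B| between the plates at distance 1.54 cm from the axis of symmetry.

8.51×10^-8 T

Between the plates the displacement current equals the wire current: I_d = 18.4 mA = 0.0184 A.
An Ampèrian loop of radius r encloses a fraction (r/R)² of I_d. Then B·2πr = μ₀ I_d (r/R)², giving B = μ₀ I_d r/(2πR²) = 8.51×10^-8 T.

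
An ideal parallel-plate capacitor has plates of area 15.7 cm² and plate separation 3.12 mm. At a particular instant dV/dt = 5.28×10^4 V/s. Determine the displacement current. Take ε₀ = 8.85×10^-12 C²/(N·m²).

2.35×10^-7 A

E = V/d so dE/dt = (dV/dt)/d = 1.692×10^7 V/(m·s), and I_d = ε₀ A dE/dt = (8.85×10^-12)(1.57×10^-3)(1.692×10^7) = 2.35×10^-7 A.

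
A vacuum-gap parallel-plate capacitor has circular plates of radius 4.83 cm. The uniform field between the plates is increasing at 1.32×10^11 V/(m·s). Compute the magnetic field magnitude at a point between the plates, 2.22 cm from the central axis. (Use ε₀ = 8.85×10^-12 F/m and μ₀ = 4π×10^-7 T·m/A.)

I_d = ε₀ dΦ_E/dt = ε₀ πR² (dE/dt) = (8.85×10^-12)(7.329×10^-3)(1.32×10^11) = 8.562×10^-3 A through the full plate area.
For r < R the Ampère–Maxwell law gives B(2πr) = μ₀ I_d (r²/R²), so B = μ₀ I_d r/(2πR²) = (4π×10^-7)(8.562×10^-3)(0.0222)/(2π·0.0483²) = 1.63×10^-8 T.

1.63×10^-8 T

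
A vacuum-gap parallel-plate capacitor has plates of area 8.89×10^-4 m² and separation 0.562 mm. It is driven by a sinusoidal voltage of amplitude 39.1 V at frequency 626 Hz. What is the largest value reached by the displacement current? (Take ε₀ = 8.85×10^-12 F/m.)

2.15×10^-6 A

C = ε₀A/d = (8.85×10^-12)(8.89×10^-4)/(5.62×10^-4) = 1.400×10^-11 F; ω = 2πf = 3933 rad/s.
I_d = C dV/dt, so |I_d|_max = C V₀ ω = (1.400×10^-11)(39.1)(3933) = 2.15×10^-6 A.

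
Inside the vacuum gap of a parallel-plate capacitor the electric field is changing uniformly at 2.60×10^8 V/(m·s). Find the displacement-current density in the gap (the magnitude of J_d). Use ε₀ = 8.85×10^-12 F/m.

2.30×10^-3 A/m²

J_d = ε₀ dE/dt = (8.85×10^-12)(2.60×10^8) = 2.30×10^-3 A/m².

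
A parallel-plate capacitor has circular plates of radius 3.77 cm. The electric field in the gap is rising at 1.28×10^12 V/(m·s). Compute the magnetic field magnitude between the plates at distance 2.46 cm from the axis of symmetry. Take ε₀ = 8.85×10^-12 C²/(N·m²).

Total displacement current: I_d = ε₀(πR²)(dE/dt) = (8.85×10^-12)(4.465×10^-3)(1.28×10^12) = 0.05058 A.
An Ampèrian loop of radius r encloses a fraction (r/R)² of I_d. Then B·2πr = μ₀ I_d (r/R)², giving B = μ₀ I_d r/(2πR²) = 1.75×10^-7 T.

1.75×10^-7 T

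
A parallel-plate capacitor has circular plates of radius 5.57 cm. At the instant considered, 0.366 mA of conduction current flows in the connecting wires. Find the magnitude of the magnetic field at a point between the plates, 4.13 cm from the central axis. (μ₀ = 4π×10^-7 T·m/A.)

9.74×10^-10 T

Between the plates the displacement current equals the wire current: I_d = 0.366 mA = 3.66×10^-4 A.
∮B·dl = μ₀ I_d,enc with I_d,enc = I_d r²/R² = 2.012×10^-4 A; so B = μ₀ I_d,enc/(2πr) = 9.74×10^-10 T.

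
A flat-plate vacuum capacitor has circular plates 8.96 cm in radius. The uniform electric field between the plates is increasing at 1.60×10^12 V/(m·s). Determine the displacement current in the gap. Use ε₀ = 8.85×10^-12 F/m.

0.357 A

I_d = ε₀ A (dE/dt) = (8.85×10^-12)(0.02522 m²)(1.60×10^12) = 0.357 A.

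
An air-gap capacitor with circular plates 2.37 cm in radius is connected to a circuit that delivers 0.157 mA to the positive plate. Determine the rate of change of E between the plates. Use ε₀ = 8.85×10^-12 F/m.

1.01×10^10 V/(m·s)

The displacement current between the plates equals the conduction current, I_d = 0.157 mA.
Inverting I_d = ε₀ A dE/dt gives dE/dt = 1.57×10^-4 / (8.85×10^-12 · 1.765×10^-3) = 1.01×10^10 V/(m·s).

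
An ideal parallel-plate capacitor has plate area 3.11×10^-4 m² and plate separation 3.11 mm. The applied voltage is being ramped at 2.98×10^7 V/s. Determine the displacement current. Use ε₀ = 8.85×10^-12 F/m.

The field between the plates is E = V/d, so dE/dt = (2.98×10^7)/(3.11×10^-3 m) = 9.582×10^9 V/(m·s).
I_d = ε₀ A (dE/dt) = (8.85×10^-12)(3.11×10^-4)(9.582×10^9) = 2.64×10^-5 A.

2.64×10^-5 A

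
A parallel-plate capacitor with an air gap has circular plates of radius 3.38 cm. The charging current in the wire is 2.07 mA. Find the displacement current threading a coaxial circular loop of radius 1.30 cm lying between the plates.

No conduction current crosses the gap, so I_d there equals the 2.07×10^-3 A in the leads.
The field is uniform, so I_d,enc = I_d (r/R)² = (2.07×10^-3)(1.30/3.38)² = 3.06×10^-4 A.

3.06×10^-4 A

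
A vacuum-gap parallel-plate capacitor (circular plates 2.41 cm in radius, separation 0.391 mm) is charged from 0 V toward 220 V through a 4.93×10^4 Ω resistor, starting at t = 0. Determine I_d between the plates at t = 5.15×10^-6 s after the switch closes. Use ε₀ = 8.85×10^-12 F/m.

With C = ε₀A/d = (8.85×10^-12)(1.825×10^-3)/(3.91×10^-4) = 4.131×10^-11 F, the time constant is τ = RC = 2.037×10^-6 s, so t/τ = 2.528 and e^(−t/τ) = 0.07982.
I_d = I_cond = (V₀/R) e^(−t/τ) = (4.462×10^-3)(0.07982) = 3.56×10^-4 A.

3.56×10^-4 A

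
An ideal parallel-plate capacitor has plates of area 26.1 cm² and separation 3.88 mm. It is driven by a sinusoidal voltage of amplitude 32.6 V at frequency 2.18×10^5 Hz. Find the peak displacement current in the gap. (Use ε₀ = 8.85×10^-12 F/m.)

The displacement current equals the conduction current C dV/dt, which peaks at C V₀ ω.
With C = ε₀A/d = (8.85×10^-12)(2.61×10^-3)/(3.88×10^-3) = 5.953×10^-12 F and ω = 2πf = 1.370×10^6 rad/s, I_d,max = (5.953×10^-12)(32.6)(1.370×10^6) = 2.66×10^-4 A.

2.66×10^-4 A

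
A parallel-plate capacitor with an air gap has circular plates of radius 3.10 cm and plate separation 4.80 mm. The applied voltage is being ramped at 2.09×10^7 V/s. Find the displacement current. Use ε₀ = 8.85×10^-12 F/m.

The field between the plates is E = V/d, so dE/dt = (2.09×10^7)/(4.80×10^-3 m) = 4.354×10^9 V/(m·s).
I_d = ε₀ A (dE/dt) = (8.85×10^-12)(3.019×10^-3)(4.354×10^9) = 1.16×10^-4 A.

1.16×10^-4 A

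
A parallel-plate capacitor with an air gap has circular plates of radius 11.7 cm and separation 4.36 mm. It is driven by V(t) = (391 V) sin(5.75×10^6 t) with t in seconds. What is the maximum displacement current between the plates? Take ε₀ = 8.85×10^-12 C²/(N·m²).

0.196 A

(dE/dt)_max = V₀ω/d = 5.157×10^11 V/(m·s); ω = 5.75×10^6 rad/s.
I_d,max = ε₀ A (dE/dt)_max = (8.85×10^-12)(0.04301)(5.157×10^11) = 0.196 A.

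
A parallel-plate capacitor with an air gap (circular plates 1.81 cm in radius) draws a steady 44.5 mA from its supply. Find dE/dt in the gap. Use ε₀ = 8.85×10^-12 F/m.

Charge continuity gives I_d = I = 0.0445 A between the plates.
Inverting I_d = ε₀ A dE/dt gives dE/dt = 0.0445 / (8.85×10^-12 · 1.029×10^-3) = 4.89×10^12 V/(m·s).

4.89×10^12 V/(m·s)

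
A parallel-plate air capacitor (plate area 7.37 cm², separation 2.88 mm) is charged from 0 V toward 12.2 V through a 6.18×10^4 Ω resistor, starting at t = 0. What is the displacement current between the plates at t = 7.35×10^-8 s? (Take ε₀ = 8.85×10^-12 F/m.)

1.17×10^-4 A

C = ε₀A/d = (8.85×10^-12)(7.37×10^-4)/(2.88×10^-3) = 2.265×10^-12 F and τ = RC = 1.400×10^-7 s. I_d in the gap equals the RC charging current.
I_d(t) = (V₀/R) e^(−t/τ) = 1.974×10^-4 · e^(−0.5250) = 1.17×10^-4 A.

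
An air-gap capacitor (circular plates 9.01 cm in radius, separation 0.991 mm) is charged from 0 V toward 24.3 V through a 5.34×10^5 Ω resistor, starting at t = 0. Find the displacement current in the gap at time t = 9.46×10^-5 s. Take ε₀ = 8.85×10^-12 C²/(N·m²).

2.09×10^-5 A

With C = ε₀A/d = (8.85×10^-12)(0.02550)/(9.91×10^-4) = 2.277×10^-10 F, the time constant is τ = RC = 1.216×10^-4 s, so t/τ = 0.7780 and e^(−t/τ) = 0.4593.
I_d = I_cond = (V₀/R) e^(−t/τ) = (4.551×10^-5)(0.4593) = 2.09×10^-5 A.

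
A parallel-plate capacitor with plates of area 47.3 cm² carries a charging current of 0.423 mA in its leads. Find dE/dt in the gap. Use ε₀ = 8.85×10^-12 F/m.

1.01×10^10 V/(m·s)

The displacement current between the plates equals the conduction current, I_d = 0.423 mA.
Inverting I_d = ε₀ A dE/dt gives dE/dt = 4.23×10^-4 / (8.85×10^-12 · 4.73×10^-3) = 1.01×10^10 V/(m·s).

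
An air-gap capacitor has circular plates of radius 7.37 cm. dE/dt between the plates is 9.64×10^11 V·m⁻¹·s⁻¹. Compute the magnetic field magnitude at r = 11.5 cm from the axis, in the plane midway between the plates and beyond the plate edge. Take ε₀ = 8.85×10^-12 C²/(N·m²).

I_d = ε₀ dΦ_E/dt = ε₀ πR² (dE/dt) = (8.85×10^-12)(0.01706)(9.64×10^11) = 0.1455 A through the full plate area.
Outside the plates the loop encloses all of I_d, so B·2πr = μ₀ I_d and B = 2.53×10^-7 T.

2.53×10^-7 T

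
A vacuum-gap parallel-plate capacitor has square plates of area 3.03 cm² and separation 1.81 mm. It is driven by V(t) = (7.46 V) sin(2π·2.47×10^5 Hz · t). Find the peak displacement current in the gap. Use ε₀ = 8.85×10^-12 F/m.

1.72×10^-5 A

C = ε₀A/d = (8.85×10^-12)(3.03×10^-4)/(1.81×10^-3) = 1.482×10^-12 F; ω = 2πf = 1.552×10^6 rad/s.
I_d = C dV/dt, so |I_d|_max = C V₀ ω = (1.482×10^-12)(7.46)(1.552×10^6) = 1.72×10^-5 A.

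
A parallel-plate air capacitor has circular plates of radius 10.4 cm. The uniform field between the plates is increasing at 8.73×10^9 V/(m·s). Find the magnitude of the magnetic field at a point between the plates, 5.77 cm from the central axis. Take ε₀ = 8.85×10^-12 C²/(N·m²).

Total displacement current: I_d = ε₀(πR²)(dE/dt) = (8.85×10^-12)(0.03398)(8.73×10^9) = 2.625×10^-3 A.
For r < R the Ampère–Maxwell law gives B(2πr) = μ₀ I_d (r²/R²), so B = μ₀ I_d r/(2πR²) = (4π×10^-7)(2.625×10^-3)(0.0577)/(2π·0.104²) = 2.80×10^-9 T.

2.80×10^-9 T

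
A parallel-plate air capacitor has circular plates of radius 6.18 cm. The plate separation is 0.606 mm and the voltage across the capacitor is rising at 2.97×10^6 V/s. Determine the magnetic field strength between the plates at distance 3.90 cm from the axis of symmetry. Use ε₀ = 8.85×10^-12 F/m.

1.06×10^-9 T

I_d = C dV/dt with C = ε₀πR²/d = 1.752×10^-10 F, so I_d = (1.752×10^-10)(2.97×10^6) = 5.203×10^-4 A.
For r < R the Ampère–Maxwell law gives B(2πr) = μ₀ I_d (r²/R²), so B = μ₀ I_d r/(2πR²) = (4π×10^-7)(5.203×10^-4)(0.0390)/(2π·0.0618²) = 1.06×10^-9 T.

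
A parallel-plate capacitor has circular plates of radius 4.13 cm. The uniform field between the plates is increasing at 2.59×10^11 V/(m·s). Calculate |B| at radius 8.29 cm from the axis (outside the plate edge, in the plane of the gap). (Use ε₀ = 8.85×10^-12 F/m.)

2.96×10^-8 T

Total displacement current: I_d = ε₀(πR²)(dE/dt) = (8.85×10^-12)(5.359×10^-3)(2.59×10^11) = 0.01228 A.
With r > R the enclosed displacement current is the full I_d; B = μ₀ I_d / (2πr) = 2.96×10^-8 T.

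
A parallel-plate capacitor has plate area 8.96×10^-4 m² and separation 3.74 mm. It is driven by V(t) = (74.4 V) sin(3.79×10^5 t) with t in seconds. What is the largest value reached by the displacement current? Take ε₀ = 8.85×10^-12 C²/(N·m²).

(dE/dt)_max = V₀ω/d = 7.539×10^9 V/(m·s); ω = 3.79×10^5 rad/s.
I_d,max = ε₀ A (dE/dt)_max = (8.85×10^-12)(8.96×10^-4)(7.539×10^9) = 5.98×10^-5 A.

5.98×10^-5 A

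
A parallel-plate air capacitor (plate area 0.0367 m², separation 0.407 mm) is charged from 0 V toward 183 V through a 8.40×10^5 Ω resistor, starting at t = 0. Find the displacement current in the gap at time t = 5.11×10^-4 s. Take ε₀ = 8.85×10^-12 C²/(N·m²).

With C = ε₀A/d = (8.85×10^-12)(0.0367)/(4.07×10^-4) = 7.980×10^-10 F, the time constant is τ = RC = 6.703×10^-4 s, so t/τ = 0.7623 and e^(−t/τ) = 0.4666.
I_d = I_cond = (V₀/R) e^(−t/τ) = (2.179×10^-4)(0.4666) = 1.02×10^-4 A.

1.02×10^-4 A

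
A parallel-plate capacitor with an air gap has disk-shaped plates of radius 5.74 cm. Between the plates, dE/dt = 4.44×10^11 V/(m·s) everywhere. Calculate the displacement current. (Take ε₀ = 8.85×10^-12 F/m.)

0.0407 A

I_d = ε₀ A (dE/dt) = (8.85×10^-12)(0.01035 m²)(4.44×10^11) = 0.0407 A.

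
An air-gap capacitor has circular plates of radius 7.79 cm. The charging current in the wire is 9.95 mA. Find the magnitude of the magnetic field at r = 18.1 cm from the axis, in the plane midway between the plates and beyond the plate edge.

1.10×10^-8 T

Between the plates the displacement current equals the wire current: I_d = 9.95 mA = 9.95×10^-3 A.
Outside the plates the loop encloses all of I_d, so B·2πr = μ₀ I_d and B = 1.10×10^-8 T.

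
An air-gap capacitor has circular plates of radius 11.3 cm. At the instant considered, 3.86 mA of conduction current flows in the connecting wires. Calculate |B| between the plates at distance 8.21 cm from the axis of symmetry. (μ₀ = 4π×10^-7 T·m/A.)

Between the plates the displacement current equals the wire current: I_d = 3.86 mA = 3.86×10^-3 A.
∮B·dl = μ₀ I_d,enc with I_d,enc = I_d r²/R² = 2.038×10^-3 A; so B = μ₀ I_d,enc/(2πr) = 4.96×10^-9 T.

4.96×10^-9 T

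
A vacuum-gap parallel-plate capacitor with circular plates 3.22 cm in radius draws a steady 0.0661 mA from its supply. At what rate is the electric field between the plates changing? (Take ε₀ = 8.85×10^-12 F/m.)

2.29×10^9 V/(m·s)

The displacement current between the plates equals the conduction current, I_d = 0.0661 mA.
Then dE/dt = I_d/(ε₀A) = 2.29×10^9 V/(m·s).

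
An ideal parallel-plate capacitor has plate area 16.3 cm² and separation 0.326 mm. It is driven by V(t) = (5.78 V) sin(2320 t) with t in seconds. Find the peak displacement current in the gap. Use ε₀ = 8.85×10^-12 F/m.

5.93×10^-7 A

C = ε₀A/d = (8.85×10^-12)(1.63×10^-3)/(3.26×10^-4) = 4.425×10^-11 F; ω = 2320 rad/s.
I_d = C dV/dt, so |I_d|_max = C V₀ ω = (4.425×10^-11)(5.78)(2320) = 5.93×10^-7 A.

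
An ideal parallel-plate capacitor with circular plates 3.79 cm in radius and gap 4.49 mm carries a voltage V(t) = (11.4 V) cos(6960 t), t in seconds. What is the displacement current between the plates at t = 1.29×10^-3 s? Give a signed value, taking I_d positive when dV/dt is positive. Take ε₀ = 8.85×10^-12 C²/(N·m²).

C = ε₀A/d = (8.85×10^-12)(4.513×10^-3)/(4.49×10^-3) = 8.895×10^-12 F. dV/dt = V₀ω·−sin(ωt); at ωt = 8.9784 rad this factor is -0.4317.
I_d = C dV/dt = (8.895×10^-12)(11.4)(6960)(-0.4317) = -3.05×10^-7 A.

-3.05×10^-7 A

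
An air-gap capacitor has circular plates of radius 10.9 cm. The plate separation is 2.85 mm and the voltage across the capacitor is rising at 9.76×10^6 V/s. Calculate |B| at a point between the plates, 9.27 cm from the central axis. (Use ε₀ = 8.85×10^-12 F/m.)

dE/dt = (dV/dt)/d = 3.425×10^9 V/(m·s); I_d = ε₀(πR²)(dE/dt) = (8.85×10^-12)(0.03733)(3.425×10^9) = 1.132×10^-3 A.
For r < R the Ampère–Maxwell law gives B(2πr) = μ₀ I_d (r²/R²), so B = μ₀ I_d r/(2πR²) = (4π×10^-7)(1.132×10^-3)(0.0927)/(2π·0.109²) = 1.77×10^-9 T.

1.77×10^-9 T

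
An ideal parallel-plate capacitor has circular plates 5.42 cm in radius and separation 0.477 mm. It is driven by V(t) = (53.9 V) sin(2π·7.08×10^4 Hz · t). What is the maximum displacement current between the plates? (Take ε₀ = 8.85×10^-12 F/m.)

(dE/dt)_max = V₀ω/d = 5.026×10^10 V/(m·s); ω = 2πf = 4.448×10^5 rad/s.
I_d,max = ε₀ A (dE/dt)_max = (8.85×10^-12)(9.229×10^-3)(5.026×10^10) = 4.11×10^-3 A.

4.11×10^-3 A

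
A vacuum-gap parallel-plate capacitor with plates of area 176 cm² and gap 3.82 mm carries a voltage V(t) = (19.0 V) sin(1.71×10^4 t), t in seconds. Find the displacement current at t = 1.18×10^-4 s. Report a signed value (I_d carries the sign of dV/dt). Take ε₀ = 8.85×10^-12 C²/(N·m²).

-5.73×10^-6 A

C = ε₀A/d = (8.85×10^-12)(0.0176)/(3.82×10^-3) = 4.077×10^-11 F. dV/dt = V₀ω·cos(ωt); at ωt = 2.0178 rad this factor is -0.4323.
I_d = C dV/dt = (4.077×10^-11)(19.0)(1.71×10^4)(-0.4323) = -5.73×10^-6 A.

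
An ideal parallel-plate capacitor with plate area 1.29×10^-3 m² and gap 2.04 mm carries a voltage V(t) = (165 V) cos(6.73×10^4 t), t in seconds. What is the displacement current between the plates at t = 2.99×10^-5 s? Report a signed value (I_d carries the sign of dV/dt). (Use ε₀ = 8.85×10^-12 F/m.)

-5.62×10^-5 A

dV/dt = (165)(6.73×10^4)·−sin(2.01227) = -1.004×10^7 V/s.
I_d = C dV/dt with C = ε₀A/d = (8.85×10^-12)(1.29×10^-3)/(2.04×10^-3) = 5.596×10^-12 F, so I_d = (5.596×10^-12)(-1.004×10^7) = -5.62×10^-5 A.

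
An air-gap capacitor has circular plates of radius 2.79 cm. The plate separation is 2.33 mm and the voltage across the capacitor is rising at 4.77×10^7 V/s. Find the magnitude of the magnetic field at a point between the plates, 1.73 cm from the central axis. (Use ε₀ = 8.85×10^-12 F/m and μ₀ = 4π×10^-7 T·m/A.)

1.97×10^-9 T

With E = V/d, dE/dt = 2.047×10^10 V/(m·s) and πR² = 2.445×10^-3 m², giving I_d = ε₀ πR² dE/dt = 4.429×10^-4 A.
An Ampèrian loop of radius r encloses a fraction (r/R)² of I_d. Then B·2πr = μ₀ I_d (r/R)², giving B = μ₀ I_d r/(2πR²) = 1.97×10^-9 T.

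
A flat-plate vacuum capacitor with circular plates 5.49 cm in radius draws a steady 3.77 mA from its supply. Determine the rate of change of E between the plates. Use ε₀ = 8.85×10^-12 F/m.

4.50×10^10 V/(m·s)

By continuity, I_d in the gap equals the 3.77 mA flowing in the wire.
Then dE/dt = I_d/(ε₀A) = 4.50×10^10 V/(m·s).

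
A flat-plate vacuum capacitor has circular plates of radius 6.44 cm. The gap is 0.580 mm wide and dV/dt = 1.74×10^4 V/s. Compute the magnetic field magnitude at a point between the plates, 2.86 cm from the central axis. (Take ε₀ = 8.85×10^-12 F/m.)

I_d = C dV/dt with C = ε₀πR²/d = 1.988×10^-10 F, so I_d = (1.988×10^-10)(1.74×10^4) = 3.459×10^-6 A.
∮B·dl = μ₀ I_d,enc with I_d,enc = I_d r²/R² = 6.822×10^-7 A; so B = μ₀ I_d,enc/(2πr) = 4.77×10^-12 T.

4.77×10^-12 T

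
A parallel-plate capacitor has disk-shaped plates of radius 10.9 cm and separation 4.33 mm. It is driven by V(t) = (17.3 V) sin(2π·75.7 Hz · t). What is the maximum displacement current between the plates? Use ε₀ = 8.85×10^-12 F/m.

6.28×10^-7 A

C = ε₀A/d = (8.85×10^-12)(0.03733)/(4.33×10^-3) = 7.630×10^-11 F; ω = 2πf = 475.6 rad/s.
I_d = C dV/dt, so |I_d|_max = C V₀ ω = (7.630×10^-11)(17.3)(475.6) = 6.28×10^-7 A.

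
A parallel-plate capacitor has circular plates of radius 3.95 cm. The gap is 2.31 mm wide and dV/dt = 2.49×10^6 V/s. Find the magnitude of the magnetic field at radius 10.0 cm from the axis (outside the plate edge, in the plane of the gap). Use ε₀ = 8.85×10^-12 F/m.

9.35×10^-11 T

dE/dt = (dV/dt)/d = 1.078×10^9 V/(m·s); I_d = ε₀(πR²)(dE/dt) = (8.85×10^-12)(4.902×10^-3)(1.078×10^9) = 4.677×10^-5 A.
For r ≥ R the full I_d is enclosed: B = μ₀ I_d/(2πr) = (4π×10^-7)(4.677×10^-5)/(2π·0.100) = 9.35×10^-11 T.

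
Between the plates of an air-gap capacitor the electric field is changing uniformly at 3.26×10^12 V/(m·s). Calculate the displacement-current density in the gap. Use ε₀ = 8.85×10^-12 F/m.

The displacement-current density is ε₀ ∂E/∂t = (8.85×10^-12)(3.26×10^12) = 28.9 A/m².

28.9 A/m²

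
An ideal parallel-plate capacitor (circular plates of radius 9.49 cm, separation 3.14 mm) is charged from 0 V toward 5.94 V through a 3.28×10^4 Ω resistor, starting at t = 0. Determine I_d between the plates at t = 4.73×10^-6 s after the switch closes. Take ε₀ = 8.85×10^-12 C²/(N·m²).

With C = ε₀A/d = (8.85×10^-12)(0.02829)/(3.14×10^-3) = 7.973×10^-11 F, the time constant is τ = RC = 2.615×10^-6 s, so t/τ = 1.809 and e^(−t/τ) = 0.1638.
I_d = I_cond = (V₀/R) e^(−t/τ) = (1.811×10^-4)(0.1638) = 2.97×10^-5 A.

2.97×10^-5 A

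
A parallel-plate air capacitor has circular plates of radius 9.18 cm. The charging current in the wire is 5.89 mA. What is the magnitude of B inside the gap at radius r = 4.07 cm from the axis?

By continuity the displacement current in the gap matches the conduction current: I_d = 5.89×10^-3 A.
∮B·dl = μ₀ I_d,enc with I_d,enc = I_d r²/R² = 1.158×10^-3 A; so B = μ₀ I_d,enc/(2πr) = 5.69×10^-9 T.

5.69×10^-9 T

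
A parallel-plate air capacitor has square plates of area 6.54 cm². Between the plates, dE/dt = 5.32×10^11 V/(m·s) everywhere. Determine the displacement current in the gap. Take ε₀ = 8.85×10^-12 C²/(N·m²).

The displacement current is ε₀ times dΦ_E/dt = ε₀ A dE/dt = (8.85×10^-12)(6.54×10^-4)(5.32×10^11) = 3.08×10^-3 A.

3.08×10^-3 A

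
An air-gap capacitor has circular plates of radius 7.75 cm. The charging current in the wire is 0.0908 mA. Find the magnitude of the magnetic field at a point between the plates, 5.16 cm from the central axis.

1.56×10^-10 T

By continuity the displacement current in the gap matches the conduction current: I_d = 9.08×10^-5 A.
An Ampèrian loop of radius r encloses a fraction (r/R)² of I_d. Then B·2πr = μ₀ I_d (r/R)², giving B = μ₀ I_d r/(2πR²) = 1.56×10^-10 T.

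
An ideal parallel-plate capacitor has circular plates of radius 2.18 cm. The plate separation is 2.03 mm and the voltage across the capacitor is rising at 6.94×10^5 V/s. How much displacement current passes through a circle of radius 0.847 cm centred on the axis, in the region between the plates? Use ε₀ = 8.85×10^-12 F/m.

With E = V/d, dE/dt = 3.419×10^8 V/(m·s) and πR² = 1.493×10^-3 m², giving I_d = ε₀ πR² dE/dt = 4.518×10^-6 A.
Through an area πr² the displacement current is I_d·(πr²/πR²) = I_d (r/R)² = 6.82×10^-7 A.

6.82×10^-7 A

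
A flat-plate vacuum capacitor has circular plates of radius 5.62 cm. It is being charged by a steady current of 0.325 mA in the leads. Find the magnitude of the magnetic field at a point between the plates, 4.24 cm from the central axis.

No conduction current crosses the gap, so I_d there equals the 3.25×10^-4 A in the leads.
∮B·dl = μ₀ I_d,enc with I_d,enc = I_d r²/R² = 1.850×10^-4 A; so B = μ₀ I_d,enc/(2πr) = 8.73×10^-10 T.

8.73×10^-10 T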